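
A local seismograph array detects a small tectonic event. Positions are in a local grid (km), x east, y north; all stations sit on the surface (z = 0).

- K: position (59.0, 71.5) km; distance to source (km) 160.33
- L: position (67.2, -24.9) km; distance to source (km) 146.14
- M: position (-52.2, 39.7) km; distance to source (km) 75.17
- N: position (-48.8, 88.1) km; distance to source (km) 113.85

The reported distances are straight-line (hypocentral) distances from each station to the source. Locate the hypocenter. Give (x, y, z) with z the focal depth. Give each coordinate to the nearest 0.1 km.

(-67.9, -10.4, 53.8)

Each station gives a sphere (x−x_i)² + (y−y_i)² + z² = d_i² (stations at z=0).
Subtracting the K sphere from L and M: z² cancels, leaving linear equations in x and y:
16.4 x − 192.8 y = 891.41
-222.4 x − 63.6 y = 15762.86
Solving: x ≈ -67.902, y ≈ -10.399 km (keep extra digits for the depth step; rounded: -67.9, -10.4).
Then from the K sphere: z² = 160.33² − (x − 59.0)² − (y − 71.5)² with x = -67.902, y = -10.399, so z ≈ 53.797 ≈ 53.8 km.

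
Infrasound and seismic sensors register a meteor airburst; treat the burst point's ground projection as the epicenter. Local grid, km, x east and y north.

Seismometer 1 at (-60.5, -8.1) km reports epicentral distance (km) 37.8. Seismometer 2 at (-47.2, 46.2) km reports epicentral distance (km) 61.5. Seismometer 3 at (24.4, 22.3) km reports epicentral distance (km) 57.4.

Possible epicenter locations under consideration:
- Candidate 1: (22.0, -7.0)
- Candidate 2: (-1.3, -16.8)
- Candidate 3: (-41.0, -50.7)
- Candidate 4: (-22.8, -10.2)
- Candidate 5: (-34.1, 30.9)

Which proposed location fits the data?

Candidate 4

For each candidate, compare |candidate − station| to the reported distance:
Candidate 1: residuals Seismometer 1 44.7, Seismometer 2 25.8, Seismometer 3 28.0 → max 44.7 km
Candidate 2: residuals Seismometer 1 22.0, Seismometer 2 16.4, Seismometer 3 10.6 → max 22.0 km
Candidate 3: residuals Seismometer 1 9.1, Seismometer 2 35.6, Seismometer 3 40.6 → max 40.6 km
Candidate 4: residuals Seismometer 1 0.0, Seismometer 2 0.0, Seismometer 3 0.1 → max 0.1 km
Candidate 5: residuals Seismometer 1 9.3, Seismometer 2 41.4, Seismometer 3 1.7 → max 41.4 km
Only Candidate 4 has all residuals ≈ 0.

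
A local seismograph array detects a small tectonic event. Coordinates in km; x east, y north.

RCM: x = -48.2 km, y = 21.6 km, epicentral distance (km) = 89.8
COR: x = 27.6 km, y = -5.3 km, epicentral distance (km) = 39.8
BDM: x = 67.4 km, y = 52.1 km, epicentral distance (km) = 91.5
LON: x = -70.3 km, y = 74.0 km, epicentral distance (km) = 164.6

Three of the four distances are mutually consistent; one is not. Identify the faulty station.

RCM

Solve using three stations at a time. Using COR, BDM, LON (subtract circle equations pairwise → linear system) gives (x, y) ≈ (50.5, -37.8).
Distances from that point to each station vs reported:
  RCM: calculated 115.2 vs reported 89.8 → residual 25.4 km
  COR: calculated 39.8 vs reported 39.8 → residual 0.0 km
  BDM: calculated 91.5 vs reported 91.5 → residual 0.0 km
  LON: calculated 164.6 vs reported 164.6 → residual 0.0 km
COR, BDM, LON are mutually consistent (residuals ≈ 0); RCM is off by 25.4 km.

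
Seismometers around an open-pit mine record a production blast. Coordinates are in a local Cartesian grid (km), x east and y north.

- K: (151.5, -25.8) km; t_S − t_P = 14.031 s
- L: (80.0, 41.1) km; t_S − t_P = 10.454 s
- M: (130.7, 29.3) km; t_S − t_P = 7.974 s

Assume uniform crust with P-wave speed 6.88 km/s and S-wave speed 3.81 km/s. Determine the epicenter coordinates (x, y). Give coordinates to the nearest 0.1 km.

(151.9, 94.0)

Distance from S−P lag: d = Δt · v_P v_S / (v_P − v_S) = Δt · (6.88·3.81)/(6.88−3.81) ≈ 8.5384·Δt.
So d_K = 119.80, d_L = 89.26, d_M = 68.08 km.
Circle about each station: (x − 151.5)² + (y + 25.8)² = 119.80²; (x − 80.0)² + (y − 41.1)² = 89.26²; (x − 130.7)² + (y − 29.3)² = 68.08².
Subtracting the K equation from the L and M equations removes the quadratic terms:
-143.0 x + 133.8 y = -9143.99
-41.6 x + 110.2 y = 4040.24
Solving the 2×2 system: x ≈ 151.9, y ≈ 94.0 km.
Check against K (with the unrounded x, y): √((x − 151.5)²+(y + 25.8)²) = 119.81 ≈ 119.80 km. ✓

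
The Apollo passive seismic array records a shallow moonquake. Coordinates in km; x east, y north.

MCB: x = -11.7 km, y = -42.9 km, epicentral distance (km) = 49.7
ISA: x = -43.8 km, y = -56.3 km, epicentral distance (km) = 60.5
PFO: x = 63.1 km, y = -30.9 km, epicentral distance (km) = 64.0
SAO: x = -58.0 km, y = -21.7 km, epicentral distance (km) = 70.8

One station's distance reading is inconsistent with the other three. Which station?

ISA

Solve using three stations at a time. Using MCB, PFO, SAO (subtract circle equations pairwise → linear system) gives (x, y) ≈ (8.5, 2.4).
Distances from that point to each station vs reported:
  MCB: calculated 49.7 vs reported 49.7 → residual 0.0 km
  ISA: calculated 78.7 vs reported 60.5 → residual 18.2 km
  PFO: calculated 64.0 vs reported 64.0 → residual 0.0 km
  SAO: calculated 70.8 vs reported 70.8 → residual 0.0 km
MCB, PFO, SAO are mutually consistent (residuals ≈ 0); ISA is off by 18.2 km.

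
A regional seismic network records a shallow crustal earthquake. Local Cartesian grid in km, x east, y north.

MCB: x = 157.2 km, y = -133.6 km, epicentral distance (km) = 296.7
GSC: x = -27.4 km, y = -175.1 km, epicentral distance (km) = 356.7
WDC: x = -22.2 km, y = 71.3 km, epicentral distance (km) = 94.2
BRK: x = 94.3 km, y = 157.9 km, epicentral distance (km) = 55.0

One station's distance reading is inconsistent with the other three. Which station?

Solve using three stations at a time. Using MCB, WDC, BRK (subtract circle equations pairwise → linear system) gives (x, y) ≈ (42.3, 140.0).
Distances from that point to each station vs reported:
  MCB: calculated 296.7 vs reported 296.7 → residual 0.0 km
  GSC: calculated 322.7 vs reported 356.7 → residual 34.0 km
  WDC: calculated 94.2 vs reported 94.2 → residual 0.0 km
  BRK: calculated 55.0 vs reported 55.0 → residual 0.0 km
MCB, WDC, BRK are mutually consistent (residuals ≈ 0); GSC is off by 34.0 km.

GSC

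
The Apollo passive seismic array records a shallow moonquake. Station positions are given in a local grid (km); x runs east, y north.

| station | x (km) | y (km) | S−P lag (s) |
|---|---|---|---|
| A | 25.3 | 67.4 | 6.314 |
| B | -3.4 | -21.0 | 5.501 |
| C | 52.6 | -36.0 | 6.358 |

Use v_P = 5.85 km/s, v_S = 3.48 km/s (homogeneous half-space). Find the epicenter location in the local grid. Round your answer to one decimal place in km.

(29.1, 13.3)

Distance from S−P lag: d = Δt · v_P v_S / (v_P − v_S) = Δt · (5.85·3.48)/(5.85−3.48) ≈ 8.5899·Δt.
So d_A = 54.24, d_B = 47.25, d_C = 54.61 km.
Circle about each station: (x − 25.3)² + (y − 67.4)² = 54.24²; (x + 3.4)² + (y + 21.0)² = 47.25²; (x − 52.6)² + (y + 36.0)² = 54.61².
Subtracting the A equation from the B and C equations removes the quadratic terms:
-57.4 x − 176.8 y = -4020.87
54.6 x − 206.8 y = -1160.36
Solving the 2×2 system: x ≈ 29.1, y ≈ 13.3 km.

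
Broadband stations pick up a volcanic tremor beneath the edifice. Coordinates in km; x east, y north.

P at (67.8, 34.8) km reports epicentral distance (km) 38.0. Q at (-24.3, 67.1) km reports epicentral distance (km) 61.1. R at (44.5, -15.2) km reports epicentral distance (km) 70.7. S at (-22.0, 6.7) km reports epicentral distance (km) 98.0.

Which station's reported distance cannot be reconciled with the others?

S

Solve using three stations at a time. Using P, Q, R (subtract circle equations pairwise → linear system) gives (x, y) ≈ (35.6, 54.9).
Distances from that point to each station vs reported:
  P: calculated 38.0 vs reported 38.0 → residual 0.0 km
  Q: calculated 61.1 vs reported 61.1 → residual 0.0 km
  R: calculated 70.7 vs reported 70.7 → residual 0.0 km
  S: calculated 75.1 vs reported 98.0 → residual 22.9 km
P, Q, R are mutually consistent (residuals ≈ 0); S is off by 22.9 km.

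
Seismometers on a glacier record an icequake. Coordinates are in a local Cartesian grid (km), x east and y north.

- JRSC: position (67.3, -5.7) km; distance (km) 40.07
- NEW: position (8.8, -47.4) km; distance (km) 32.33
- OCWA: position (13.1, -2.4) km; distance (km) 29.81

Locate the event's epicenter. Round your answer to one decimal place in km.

32.3 km east, -25.2 km north

Circle about each station: (x − 67.3)² + (y + 5.7)² = 40.07²; (x − 8.8)² + (y + 47.4)² = 32.33²; (x − 13.1)² + (y + 2.4)² = 29.81².
Subtracting the JRSC equation from the NEW and OCWA equations removes the quadratic terms:
-117.0 x − 83.4 y = -1677.20
-108.4 x + 6.6 y = -3667.44
Solving the 2×2 system: x ≈ 32.3, y ≈ -25.2 km.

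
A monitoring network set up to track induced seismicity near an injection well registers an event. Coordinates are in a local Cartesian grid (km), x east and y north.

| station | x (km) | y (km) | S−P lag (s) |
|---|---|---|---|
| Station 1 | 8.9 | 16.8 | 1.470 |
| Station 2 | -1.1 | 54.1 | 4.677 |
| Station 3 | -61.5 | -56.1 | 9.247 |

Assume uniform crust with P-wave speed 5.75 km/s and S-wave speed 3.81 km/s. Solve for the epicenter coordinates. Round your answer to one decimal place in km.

x ≈ 22.0 km, y ≈ 6.6 km

Distance from S−P lag: d = Δt · v_P v_S / (v_P − v_S) = Δt · (5.75·3.81)/(5.75−3.81) ≈ 11.2925·Δt.
So d_Station 1 = 16.60, d_Station 2 = 52.82, d_Station 3 = 104.42 km.
Circle about each station: (x − 8.9)² + (y − 16.8)² = 16.60²; (x + 1.1)² + (y − 54.1)² = 52.82²; (x + 61.5)² + (y + 56.1)² = 104.42².
Subtracting the Station 1 equation from the Station 2 and Station 3 equations removes the quadratic terms:
-20.0 x + 74.6 y = 52.18
-140.8 x − 145.8 y = -4059.97
Solving the 2×2 system: x ≈ 22.0, y ≈ 6.6 km.
Check against Station 1 (with the unrounded x, y): √((x − 8.9)²+(y − 16.8)²) = 16.61 ≈ 16.60 km. ✓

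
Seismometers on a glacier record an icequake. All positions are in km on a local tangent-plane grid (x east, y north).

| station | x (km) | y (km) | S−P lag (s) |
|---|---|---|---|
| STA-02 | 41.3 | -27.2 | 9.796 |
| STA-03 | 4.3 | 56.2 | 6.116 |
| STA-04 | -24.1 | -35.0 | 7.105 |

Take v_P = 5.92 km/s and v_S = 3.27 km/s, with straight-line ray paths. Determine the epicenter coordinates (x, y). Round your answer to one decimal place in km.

Distance from S−P lag: d = Δt · v_P v_S / (v_P − v_S) = Δt · (5.92·3.27)/(5.92−3.27) ≈ 7.3051·Δt.
So d_STA-02 = 71.56, d_STA-03 = 44.68, d_STA-04 = 51.90 km.
Circle about each station: (x − 41.3)² + (y + 27.2)² = 71.56²; (x − 4.3)² + (y − 56.2)² = 44.68²; (x + 24.1)² + (y + 35.0)² = 51.90².
Subtracting the STA-02 equation from the STA-03 and STA-04 equations removes the quadratic terms:
-74.0 x + 166.8 y = 3855.93
-130.8 x − 15.6 y = 1787.50
Solving the 2×2 system: x ≈ -15.6, y ≈ 16.2 km.

-15.6 km east, 16.2 km north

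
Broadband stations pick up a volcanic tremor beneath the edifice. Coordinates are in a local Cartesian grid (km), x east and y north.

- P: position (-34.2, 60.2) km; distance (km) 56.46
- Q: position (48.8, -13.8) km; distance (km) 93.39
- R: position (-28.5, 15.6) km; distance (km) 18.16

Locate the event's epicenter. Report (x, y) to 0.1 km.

Circle about each station: (x + 34.2)² + (y − 60.2)² = 56.46²; (x − 48.8)² + (y + 13.8)² = 93.39²; (x + 28.5)² + (y − 15.6)² = 18.16².
Subtracting the P equation from the Q and R equations removes the quadratic terms:
166.0 x − 148.0 y = -7755.76
11.4 x − 89.2 y = -880.12
Solving the 2×2 system: x ≈ -42.8, y ≈ 4.4 km.
Check against P (with the unrounded x, y): √((x + 34.2)²+(y − 60.2)²) = 56.46 ≈ 56.46 km. ✓

(-42.8, 4.4)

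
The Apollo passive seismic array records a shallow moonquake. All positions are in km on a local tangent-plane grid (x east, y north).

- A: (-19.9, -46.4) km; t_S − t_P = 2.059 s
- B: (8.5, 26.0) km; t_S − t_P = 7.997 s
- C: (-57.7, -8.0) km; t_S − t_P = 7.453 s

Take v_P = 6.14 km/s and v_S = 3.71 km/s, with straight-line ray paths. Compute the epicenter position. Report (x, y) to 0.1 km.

(-0.7, -48.4)

Distance from S−P lag: d = Δt · v_P v_S / (v_P − v_S) = Δt · (6.14·3.71)/(6.14−3.71) ≈ 9.3742·Δt.
So d_A = 19.30, d_B = 74.97, d_C = 69.87 km.
Circle about each station: (x + 19.9)² + (y + 46.4)² = 19.30²; (x − 8.5)² + (y − 26.0)² = 74.97²; (x + 57.7)² + (y + 8.0)² = 69.87².
Subtracting pairs of circle equations eliminates x²+y² and gives linear equations (the radical axes):
56.8 x + 144.8 y = -7048.73
-75.6 x + 76.8 y = -3665.01
Solving the 2×2 system: x ≈ -0.7, y ≈ -48.4 km.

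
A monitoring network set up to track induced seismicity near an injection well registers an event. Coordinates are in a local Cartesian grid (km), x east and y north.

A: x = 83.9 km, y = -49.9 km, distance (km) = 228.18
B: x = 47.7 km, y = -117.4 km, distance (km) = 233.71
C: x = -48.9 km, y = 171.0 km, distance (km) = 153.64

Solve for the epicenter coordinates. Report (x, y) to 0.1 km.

-126.5 km east, 38.4 km north

Circle about each station: (x − 83.9)² + (y + 49.9)² = 228.18²; (x − 47.7)² + (y + 117.4)² = 233.71²; (x + 48.9)² + (y − 171.0)² = 153.64².
Subtracting the A equation from the B and C equations removes the quadratic terms:
-72.4 x − 135.0 y = 3974.58
-265.6 x + 441.8 y = 50563.85
Solving the 2×2 system: x ≈ -126.5, y ≈ 38.4 km.
Check against A (with the unrounded x, y): √((x − 83.9)²+(y + 49.9)²) = 228.18 ≈ 228.18 km. ✓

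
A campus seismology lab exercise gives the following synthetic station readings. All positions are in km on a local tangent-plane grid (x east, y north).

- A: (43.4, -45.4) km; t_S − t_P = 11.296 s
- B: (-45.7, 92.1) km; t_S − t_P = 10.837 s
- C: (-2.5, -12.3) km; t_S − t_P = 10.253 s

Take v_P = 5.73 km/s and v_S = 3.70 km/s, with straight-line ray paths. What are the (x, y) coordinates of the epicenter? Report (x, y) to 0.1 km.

Distance from S−P lag: d = Δt · v_P v_S / (v_P − v_S) = Δt · (5.73·3.70)/(5.73−3.70) ≈ 10.4438·Δt.
So d_A = 117.97, d_B = 113.18, d_C = 107.08 km.
Circle about each station: (x − 43.4)² + (y + 45.4)² = 117.97²; (x + 45.7)² + (y − 92.1)² = 113.18²; (x + 2.5)² + (y + 12.3)² = 107.08².
Subtracting pairs of circle equations eliminates x²+y² and gives linear equations (the radical axes):
-178.2 x + 275.0 y = 7733.39
-91.8 x + 66.2 y = -1336.39
Solving the 2×2 system: x ≈ 65.4, y ≈ 70.5 km.

(65.4, 70.5)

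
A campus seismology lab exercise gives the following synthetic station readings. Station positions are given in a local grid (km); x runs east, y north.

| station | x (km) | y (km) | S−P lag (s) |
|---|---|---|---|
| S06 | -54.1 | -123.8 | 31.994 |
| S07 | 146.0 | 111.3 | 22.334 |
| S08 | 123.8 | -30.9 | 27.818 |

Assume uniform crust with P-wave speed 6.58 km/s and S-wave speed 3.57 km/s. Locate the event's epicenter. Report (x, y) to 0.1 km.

Distance from S−P lag: d = Δt · v_P v_S / (v_P − v_S) = Δt · (6.58·3.57)/(6.58−3.57) ≈ 7.8042·Δt.
So d_S06 = 249.69, d_S07 = 174.30, d_S08 = 217.10 km.
Circle about each station: (x + 54.1)² + (y + 123.8)² = 249.69²; (x − 146.0)² + (y − 111.3)² = 174.30²; (x − 123.8)² + (y + 30.9)² = 217.10².
Subtracting the S06 equation from the S07 and S08 equations removes the quadratic terms:
400.2 x + 470.2 y = 47415.05
355.8 x + 185.8 y = 13240.69
Solving the 2×2 system: x ≈ -27.8, y ≈ 124.5 km.

-27.8 km east, 124.5 km north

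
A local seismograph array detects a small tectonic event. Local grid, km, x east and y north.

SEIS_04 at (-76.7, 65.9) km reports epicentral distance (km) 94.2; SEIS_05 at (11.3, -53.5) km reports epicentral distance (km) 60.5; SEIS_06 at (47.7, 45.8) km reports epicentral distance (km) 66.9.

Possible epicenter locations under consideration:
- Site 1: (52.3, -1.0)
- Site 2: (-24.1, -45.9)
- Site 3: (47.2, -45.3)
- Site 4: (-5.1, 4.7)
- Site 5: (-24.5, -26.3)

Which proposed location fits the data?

For each candidate, compare |candidate − station| to the reported distance:
Site 1: residuals SEIS_04 51.1, SEIS_05 6.1, SEIS_06 19.9 → max 51.1 km
Site 2: residuals SEIS_04 29.4, SEIS_05 24.3, SEIS_06 49.6 → max 49.6 km
Site 3: residuals SEIS_04 72.3, SEIS_05 23.7, SEIS_06 24.2 → max 72.3 km
Site 4: residuals SEIS_04 0.0, SEIS_05 0.0, SEIS_06 0.0 → max 0.0 km
Site 5: residuals SEIS_04 11.8, SEIS_05 15.5, SEIS_06 35.1 → max 35.1 km
Only Site 4 has all residuals ≈ 0.

Site 4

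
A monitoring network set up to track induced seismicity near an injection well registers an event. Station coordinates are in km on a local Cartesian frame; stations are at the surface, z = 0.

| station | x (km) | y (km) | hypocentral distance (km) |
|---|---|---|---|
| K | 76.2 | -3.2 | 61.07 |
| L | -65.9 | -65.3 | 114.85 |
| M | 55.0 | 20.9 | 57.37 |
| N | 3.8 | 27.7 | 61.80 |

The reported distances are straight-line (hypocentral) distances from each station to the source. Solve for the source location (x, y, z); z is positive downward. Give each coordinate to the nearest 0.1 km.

x ≈ 29.5 km, y ≈ -13.8 km, depth ≈ 37.9 km

Each station gives a sphere (x−x_i)² + (y−y_i)² + z² = d_i² (stations at z=0).
Subtracting the K sphere from L and M: z² cancels, leaving linear equations in x and y:
-284.2 x − 124.2 y = -6670.76
-42.4 x + 48.2 y = -1916.64
Solving: x ≈ 29.507, y ≈ -13.808 km (keep extra digits for the depth step; rounded: 29.5, -13.8).
Then from the K sphere: z² = 61.07² − (x − 76.2)² − (y + 3.2)² with x = 29.507, y = -13.808, so z ≈ 37.905 ≈ 37.9 km.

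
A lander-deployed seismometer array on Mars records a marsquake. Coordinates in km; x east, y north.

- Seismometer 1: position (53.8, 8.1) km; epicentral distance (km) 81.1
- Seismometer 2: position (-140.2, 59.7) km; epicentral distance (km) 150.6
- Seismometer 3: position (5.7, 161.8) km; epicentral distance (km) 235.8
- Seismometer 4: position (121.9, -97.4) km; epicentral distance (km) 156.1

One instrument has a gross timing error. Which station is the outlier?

Seismometer 3

Solve using three stations at a time. Using Seismometer 1, Seismometer 2, Seismometer 4 (subtract circle equations pairwise → linear system) gives (x, y) ≈ (-18.4, -28.9).
Distances from that point to each station vs reported:
  Seismometer 1: calculated 81.1 vs reported 81.1 → residual 0.0 km
  Seismometer 2: calculated 150.6 vs reported 150.6 → residual 0.0 km
  Seismometer 3: calculated 192.2 vs reported 235.8 → residual 43.6 km
  Seismometer 4: calculated 156.1 vs reported 156.1 → residual 0.0 km
Seismometer 1, Seismometer 2, Seismometer 4 are mutually consistent (residuals ≈ 0); Seismometer 3 is off by 43.6 km.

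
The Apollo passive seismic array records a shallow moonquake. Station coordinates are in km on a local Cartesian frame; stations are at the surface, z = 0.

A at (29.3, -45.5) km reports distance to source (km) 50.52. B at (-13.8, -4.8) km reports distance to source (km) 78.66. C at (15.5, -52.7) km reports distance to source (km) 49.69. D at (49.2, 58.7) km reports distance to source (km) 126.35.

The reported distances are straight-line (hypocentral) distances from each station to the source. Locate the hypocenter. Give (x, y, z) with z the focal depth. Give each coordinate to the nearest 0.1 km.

(22.2, -54.5, 49.2)

Each station gives a sphere (x−x_i)² + (y−y_i)² + z² = d_i² (stations at z=0).
Subtracting the A sphere from B and C: z² cancels, leaving linear equations in x and y:
-86.2 x + 81.4 y = -6350.39
-27.6 x − 14.4 y = 171.97
Solving: x ≈ 22.204, y ≈ -54.501 km (keep extra digits for the depth step; rounded: 22.2, -54.5).
Then from the A sphere: z² = 50.52² − (x − 29.3)² − (y + 45.5)² with x = 22.204, y = -54.501, so z ≈ 49.203 ≈ 49.2 km.
Check against D (with the unrounded solution): distance 126.35 ≈ 126.35 km. ✓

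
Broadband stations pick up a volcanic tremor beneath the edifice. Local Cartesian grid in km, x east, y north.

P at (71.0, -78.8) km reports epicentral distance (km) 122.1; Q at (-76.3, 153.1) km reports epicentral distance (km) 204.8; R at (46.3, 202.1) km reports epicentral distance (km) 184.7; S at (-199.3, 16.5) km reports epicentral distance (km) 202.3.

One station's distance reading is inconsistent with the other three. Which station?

Solve using three stations at a time. Using P, R, S (subtract circle equations pairwise → linear system) gives (x, y) ≈ (2.9, 22.6).
Distances from that point to each station vs reported:
  P: calculated 122.1 vs reported 122.1 → residual 0.0 km
  Q: calculated 152.7 vs reported 204.8 → residual 52.1 km
  R: calculated 184.7 vs reported 184.7 → residual 0.0 km
  S: calculated 202.3 vs reported 202.3 → residual 0.0 km
P, R, S are mutually consistent (residuals ≈ 0); Q is off by 52.1 km.

Q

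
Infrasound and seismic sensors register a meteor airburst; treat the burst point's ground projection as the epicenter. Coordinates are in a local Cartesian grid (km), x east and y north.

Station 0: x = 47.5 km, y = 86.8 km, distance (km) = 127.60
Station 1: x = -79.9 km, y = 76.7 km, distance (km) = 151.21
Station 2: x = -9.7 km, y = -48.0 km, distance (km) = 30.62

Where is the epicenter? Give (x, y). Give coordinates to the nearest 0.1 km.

Circle about each station: (x − 47.5)² + (y − 86.8)² = 127.60²; (x + 79.9)² + (y − 76.7)² = 151.21²; (x + 9.7)² + (y + 48.0)² = 30.62².
Subtracting pairs of circle equations eliminates x²+y² and gives linear equations (the radical axes):
-254.8 x − 20.2 y = -4106.29
-114.4 x − 269.6 y = 7951.78
Solving the 2×2 system: x ≈ 19.1, y ≈ -37.6 km.
Check against Station 0 (with the unrounded x, y): √((x − 47.5)²+(y − 86.8)²) = 127.60 ≈ 127.60 km. ✓

(19.1, -37.6)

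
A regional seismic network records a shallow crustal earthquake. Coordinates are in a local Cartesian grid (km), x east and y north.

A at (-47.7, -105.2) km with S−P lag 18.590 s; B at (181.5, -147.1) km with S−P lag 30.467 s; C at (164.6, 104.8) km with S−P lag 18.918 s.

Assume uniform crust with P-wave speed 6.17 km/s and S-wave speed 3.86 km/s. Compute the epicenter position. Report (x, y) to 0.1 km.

x ≈ -29.5 km, y ≈ 85.6 km

Distance from S−P lag: d = Δt · v_P v_S / (v_P − v_S) = Δt · (6.17·3.86)/(6.17−3.86) ≈ 10.3100·Δt.
So d_A = 191.66, d_B = 314.12, d_C = 195.05 km.
Circle about each station: (x + 47.7)² + (y + 105.2)² = 191.66²; (x − 181.5)² + (y + 147.1)² = 314.12²; (x − 164.6)² + (y − 104.8)² = 195.05².
Subtracting the A equation from the B and C equations removes the quadratic terms:
458.4 x − 83.8 y = -20699.49
424.6 x + 420.0 y = 23422.92
Solving the 2×2 system: x ≈ -29.5, y ≈ 85.6 km.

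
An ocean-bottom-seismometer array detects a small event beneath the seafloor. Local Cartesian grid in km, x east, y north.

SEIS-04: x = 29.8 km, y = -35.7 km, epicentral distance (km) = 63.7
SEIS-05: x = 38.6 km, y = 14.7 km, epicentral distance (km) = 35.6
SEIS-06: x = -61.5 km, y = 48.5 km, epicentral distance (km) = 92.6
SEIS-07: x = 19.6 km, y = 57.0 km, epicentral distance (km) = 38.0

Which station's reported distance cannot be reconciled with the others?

SEIS-06

Solve using three stations at a time. Using SEIS-04, SEIS-05, SEIS-07 (subtract circle equations pairwise → linear system) gives (x, y) ≈ (3.9, 22.5).
Distances from that point to each station vs reported:
  SEIS-04: calculated 63.7 vs reported 63.7 → residual 0.0 km
  SEIS-05: calculated 35.5 vs reported 35.6 → residual 0.1 km
  SEIS-06: calculated 70.4 vs reported 92.6 → residual 22.2 km
  SEIS-07: calculated 37.9 vs reported 38.0 → residual 0.1 km
SEIS-04, SEIS-05, SEIS-07 are mutually consistent (residuals ≈ 0); SEIS-06 is off by 22.2 km.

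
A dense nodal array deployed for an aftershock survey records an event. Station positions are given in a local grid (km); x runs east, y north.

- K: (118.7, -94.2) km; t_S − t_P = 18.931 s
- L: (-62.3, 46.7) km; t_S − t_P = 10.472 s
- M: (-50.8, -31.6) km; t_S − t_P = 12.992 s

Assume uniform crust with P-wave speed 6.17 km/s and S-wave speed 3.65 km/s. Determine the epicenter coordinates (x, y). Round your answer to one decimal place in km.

(31.2, 50.6)

Distance from S−P lag: d = Δt · v_P v_S / (v_P − v_S) = Δt · (6.17·3.65)/(6.17−3.65) ≈ 8.9367·Δt.
So d_K = 169.18, d_L = 93.59, d_M = 116.11 km.
Circle about each station: (x − 118.7)² + (y + 94.2)² = 169.18²; (x + 62.3)² + (y − 46.7)² = 93.59²; (x + 50.8)² + (y + 31.6)² = 116.11².
Subtracting the K equation from the L and M equations removes the quadratic terms:
-362.0 x + 281.8 y = 2961.63
-339.0 x + 125.2 y = -4243.79
Solving the 2×2 system: x ≈ 31.2, y ≈ 50.6 km.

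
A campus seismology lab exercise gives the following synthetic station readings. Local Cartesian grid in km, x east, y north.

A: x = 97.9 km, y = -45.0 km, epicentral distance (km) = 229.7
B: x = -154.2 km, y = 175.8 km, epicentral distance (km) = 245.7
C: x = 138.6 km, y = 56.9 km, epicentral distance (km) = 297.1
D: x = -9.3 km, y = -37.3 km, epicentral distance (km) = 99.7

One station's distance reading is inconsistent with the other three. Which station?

D

Solve using three stations at a time. Using A, B, C (subtract circle equations pairwise → linear system) gives (x, y) ≈ (-130.7, -68.9).
Distances from that point to each station vs reported:
  A: calculated 229.8 vs reported 229.7 → residual 0.1 km
  B: calculated 245.8 vs reported 245.7 → residual 0.1 km
  C: calculated 297.2 vs reported 297.1 → residual 0.1 km
  D: calculated 125.4 vs reported 99.7 → residual 25.7 km
A, B, C are mutually consistent (residuals ≈ 0); D is off by 25.7 km.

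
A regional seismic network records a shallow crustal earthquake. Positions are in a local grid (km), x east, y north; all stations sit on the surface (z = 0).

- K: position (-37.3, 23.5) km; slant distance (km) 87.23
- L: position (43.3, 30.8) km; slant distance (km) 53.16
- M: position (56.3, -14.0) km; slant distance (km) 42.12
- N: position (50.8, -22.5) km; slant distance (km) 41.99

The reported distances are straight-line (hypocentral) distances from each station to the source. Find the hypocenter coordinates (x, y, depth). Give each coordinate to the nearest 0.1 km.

Each station gives a sphere (x−x_i)² + (y−y_i)² + z² = d_i² (stations at z=0).
Subtracting the K sphere from L and M: z² cancels, leaving linear equations in x and y:
161.2 x + 14.6 y = 5663.08
187.2 x − 75.0 y = 7257.13
Solving: x ≈ 35.801, y ≈ -7.402 km (keep extra digits for the depth step; rounded: 35.8, -7.4).
Then from the K sphere: z² = 87.23² − (x + 37.3)² − (y − 23.5)² with x = 35.801, y = -7.402, so z ≈ 36.199 ≈ 36.2 km.

x ≈ 35.8 km, y ≈ -7.4 km, depth ≈ 36.2 km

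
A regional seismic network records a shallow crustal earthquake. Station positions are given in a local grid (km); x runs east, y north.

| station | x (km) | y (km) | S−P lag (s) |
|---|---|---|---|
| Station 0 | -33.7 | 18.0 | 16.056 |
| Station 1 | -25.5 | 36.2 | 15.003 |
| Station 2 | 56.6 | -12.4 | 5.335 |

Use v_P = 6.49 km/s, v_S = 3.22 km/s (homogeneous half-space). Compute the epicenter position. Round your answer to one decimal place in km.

Distance from S−P lag: d = Δt · v_P v_S / (v_P − v_S) = Δt · (6.49·3.22)/(6.49−3.22) ≈ 6.3908·Δt.
So d_Station 0 = 102.61, d_Station 1 = 95.88, d_Station 2 = 34.09 km.
Circle about each station: (x + 33.7)² + (y − 18.0)² = 102.61²; (x + 25.5)² + (y − 36.2)² = 95.88²; (x − 56.6)² + (y + 12.4)² = 34.09².
Subtracting the Station 0 equation from the Station 1 and Station 2 equations removes the quadratic terms:
16.4 x + 36.4 y = 1836.84
180.6 x − 60.8 y = 11264.31
Solving the 2×2 system: x ≈ 68.9, y ≈ 19.4 km.
Check against Station 0 (with the unrounded x, y): √((x + 33.7)²+(y − 18.0)²) = 102.62 ≈ 102.61 km. ✓

x ≈ 68.9 km, y ≈ 19.4 km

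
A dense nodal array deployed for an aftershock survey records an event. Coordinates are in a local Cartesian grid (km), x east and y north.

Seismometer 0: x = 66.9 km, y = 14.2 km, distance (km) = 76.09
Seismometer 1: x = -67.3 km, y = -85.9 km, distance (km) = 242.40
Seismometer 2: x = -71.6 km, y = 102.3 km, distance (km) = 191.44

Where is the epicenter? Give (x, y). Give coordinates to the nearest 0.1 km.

x ≈ 117.3 km, y ≈ 71.2 km

Circle about each station: (x − 66.9)² + (y − 14.2)² = 76.09²; (x + 67.3)² + (y + 85.9)² = 242.40²; (x + 71.6)² + (y − 102.3)² = 191.44².
Subtracting pairs of circle equations eliminates x²+y² and gives linear equations (the radical axes):
-268.4 x − 200.2 y = -45737.22
-277.0 x + 176.2 y = -19944.99
Solving the 2×2 system: x ≈ 117.3, y ≈ 71.2 km.
Check against Seismometer 0 (with the unrounded x, y): √((x − 66.9)²+(y − 14.2)²) = 76.09 ≈ 76.09 km. ✓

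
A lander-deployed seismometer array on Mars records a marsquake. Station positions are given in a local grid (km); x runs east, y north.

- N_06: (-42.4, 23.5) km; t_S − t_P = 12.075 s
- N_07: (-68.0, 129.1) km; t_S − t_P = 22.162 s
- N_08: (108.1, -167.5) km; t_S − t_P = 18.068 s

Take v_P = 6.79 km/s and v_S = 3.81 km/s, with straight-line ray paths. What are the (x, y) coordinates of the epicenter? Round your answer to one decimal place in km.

(52.6, -20.8)

Distance from S−P lag: d = Δt · v_P v_S / (v_P − v_S) = Δt · (6.79·3.81)/(6.79−3.81) ≈ 8.6812·Δt.
So d_N_06 = 104.83, d_N_07 = 192.39, d_N_08 = 156.85 km.
Circle about each station: (x + 42.4)² + (y − 23.5)² = 104.83²; (x + 68.0)² + (y − 129.1)² = 192.39²; (x − 108.1)² + (y + 167.5)² = 156.85².
Subtracting the N_06 equation from the N_07 and N_08 equations removes the quadratic terms:
-51.2 x + 211.2 y = -7083.78
301.0 x − 382.0 y = 23779.26
Solving the 2×2 system: x ≈ 52.6, y ≈ -20.8 km.
Check against N_06 (with the unrounded x, y): √((x + 42.4)²+(y − 23.5)²) = 104.84 ≈ 104.83 km. ✓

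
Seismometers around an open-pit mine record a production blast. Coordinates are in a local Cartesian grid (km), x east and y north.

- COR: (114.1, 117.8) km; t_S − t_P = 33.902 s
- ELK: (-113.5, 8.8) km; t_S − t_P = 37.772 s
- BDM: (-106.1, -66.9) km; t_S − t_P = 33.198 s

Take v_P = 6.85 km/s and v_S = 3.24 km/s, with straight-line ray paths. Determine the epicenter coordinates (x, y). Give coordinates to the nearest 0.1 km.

Distance from S−P lag: d = Δt · v_P v_S / (v_P − v_S) = Δt · (6.85·3.24)/(6.85−3.24) ≈ 6.1479·Δt.
So d_COR = 208.43, d_ELK = 232.22, d_BDM = 204.10 km.
Circle about each station: (x − 114.1)² + (y − 117.8)² = 208.43²; (x + 113.5)² + (y − 8.8)² = 232.22²; (x + 106.1)² + (y + 66.9)² = 204.10².
Subtracting pairs of circle equations eliminates x²+y² and gives linear equations (the radical axes):
-455.2 x − 218.0 y = -24419.02
-440.4 x − 369.4 y = -9376.58
Solving the 2×2 system: x ≈ 96.7, y ≈ -89.9 km.

x ≈ 96.7 km, y ≈ -89.9 km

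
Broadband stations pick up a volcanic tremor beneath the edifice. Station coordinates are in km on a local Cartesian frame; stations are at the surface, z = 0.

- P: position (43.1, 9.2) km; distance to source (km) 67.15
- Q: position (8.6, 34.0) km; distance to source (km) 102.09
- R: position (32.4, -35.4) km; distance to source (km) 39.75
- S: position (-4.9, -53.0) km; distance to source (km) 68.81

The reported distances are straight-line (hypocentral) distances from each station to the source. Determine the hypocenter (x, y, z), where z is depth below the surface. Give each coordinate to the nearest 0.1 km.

(59.3, -51.1, 24.7)

Each station gives a sphere (x−x_i)² + (y−y_i)² + z² = d_i² (stations at z=0).
Subtracting the P sphere from Q and R: z² cancels, leaving linear equations in x and y:
-69.0 x + 49.6 y = -6625.54
-21.4 x − 89.2 y = 3289.73
Solving: x ≈ 59.287, y ≈ -51.104 km (keep extra digits for the depth step; rounded: 59.3, -51.1).
Then from the P sphere: z² = 67.15² − (x − 43.1)² − (y − 9.2)² with x = 59.287, y = -51.104, so z ≈ 24.709 ≈ 24.7 km.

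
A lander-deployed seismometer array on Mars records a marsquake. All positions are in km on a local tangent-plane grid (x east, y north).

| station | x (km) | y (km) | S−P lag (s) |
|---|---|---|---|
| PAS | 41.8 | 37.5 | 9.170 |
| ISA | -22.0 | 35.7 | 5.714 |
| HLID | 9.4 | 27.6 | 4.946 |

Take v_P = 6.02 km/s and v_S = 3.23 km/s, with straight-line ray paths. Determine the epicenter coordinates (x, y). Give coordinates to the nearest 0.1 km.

Distance from S−P lag: d = Δt · v_P v_S / (v_P − v_S) = Δt · (6.02·3.23)/(6.02−3.23) ≈ 6.9694·Δt.
So d_PAS = 63.91, d_ISA = 39.82, d_HLID = 34.47 km.
Circle about each station: (x − 41.8)² + (y − 37.5)² = 63.91²; (x + 22.0)² + (y − 35.7)² = 39.82²; (x − 9.4)² + (y − 27.6)² = 34.47².
Subtracting the PAS equation from the ISA and HLID equations removes the quadratic terms:
-127.6 x − 3.6 y = 1103.86
-64.8 x − 19.8 y = 592.94
Solving the 2×2 system: x ≈ -8.6, y ≈ -1.8 km.

(-8.6, -1.8)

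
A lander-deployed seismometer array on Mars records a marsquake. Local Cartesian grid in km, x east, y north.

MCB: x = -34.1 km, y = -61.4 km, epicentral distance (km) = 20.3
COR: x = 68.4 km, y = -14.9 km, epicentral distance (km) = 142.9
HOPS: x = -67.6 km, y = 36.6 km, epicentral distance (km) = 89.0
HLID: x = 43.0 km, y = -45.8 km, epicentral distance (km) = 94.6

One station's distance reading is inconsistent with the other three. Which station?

Solve using three stations at a time. Using MCB, HOPS, HLID (subtract circle equations pairwise → linear system) gives (x, y) ≈ (-51.5, -50.9).
Distances from that point to each station vs reported:
  MCB: calculated 20.3 vs reported 20.3 → residual 0.0 km
  COR: calculated 125.2 vs reported 142.9 → residual 17.7 km
  HOPS: calculated 89.0 vs reported 89.0 → residual 0.0 km
  HLID: calculated 94.6 vs reported 94.6 → residual 0.0 km
MCB, HOPS, HLID are mutually consistent (residuals ≈ 0); COR is off by 17.7 km.

COR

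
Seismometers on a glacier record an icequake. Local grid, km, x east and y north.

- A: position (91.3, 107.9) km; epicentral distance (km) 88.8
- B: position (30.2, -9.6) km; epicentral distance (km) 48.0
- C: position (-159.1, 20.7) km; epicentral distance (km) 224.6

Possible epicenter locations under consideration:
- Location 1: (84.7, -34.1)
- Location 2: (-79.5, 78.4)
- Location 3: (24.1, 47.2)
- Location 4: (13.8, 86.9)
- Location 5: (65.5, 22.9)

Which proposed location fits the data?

Location 5

For each candidate, compare |candidate − station| to the reported distance:
Location 1: residuals A 53.4, B 11.8, C 25.3 → max 53.4 km
Location 2: residuals A 84.5, B 92.6, C 126.3 → max 126.3 km
Location 3: residuals A 1.8, B 9.1, C 39.5 → max 39.5 km
Location 4: residuals A 8.5, B 49.9, C 39.5 → max 49.9 km
Location 5: residuals A 0.0, B 0.0, C 0.0 → max 0.0 km
Only Location 5 has all residuals ≈ 0.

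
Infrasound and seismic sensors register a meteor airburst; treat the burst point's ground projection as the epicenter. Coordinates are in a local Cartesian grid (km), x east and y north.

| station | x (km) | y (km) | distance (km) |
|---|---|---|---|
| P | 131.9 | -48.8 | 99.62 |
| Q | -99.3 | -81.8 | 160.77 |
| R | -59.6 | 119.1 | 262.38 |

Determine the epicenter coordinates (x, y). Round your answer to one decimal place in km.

Circle about each station: (x − 131.9)² + (y + 48.8)² = 99.62²; (x + 99.3)² + (y + 81.8)² = 160.77²; (x + 59.6)² + (y − 119.1)² = 262.38².
Subtracting pairs of circle equations eliminates x²+y² and gives linear equations (the radical axes):
-462.4 x − 66.0 y = -19150.17
-383.0 x + 335.8 y = -60961.20
Solving the 2×2 system: x ≈ 57.9, y ≈ -115.5 km.

57.9 km east, -115.5 km north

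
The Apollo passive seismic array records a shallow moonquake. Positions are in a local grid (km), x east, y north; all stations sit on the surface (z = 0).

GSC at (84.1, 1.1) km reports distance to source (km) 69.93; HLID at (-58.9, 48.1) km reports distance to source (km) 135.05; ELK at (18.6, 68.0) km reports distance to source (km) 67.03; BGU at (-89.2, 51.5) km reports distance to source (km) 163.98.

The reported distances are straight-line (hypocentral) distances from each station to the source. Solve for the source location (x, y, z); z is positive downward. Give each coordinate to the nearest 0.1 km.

Each station gives a sphere (x−x_i)² + (y−y_i)² + z² = d_i² (stations at z=0).
Subtracting the GSC sphere from HLID and ELK: z² cancels, leaving linear equations in x and y:
-286.0 x + 94.0 y = -14639.50
-131.0 x + 133.8 y = -1706.88
Solving: x ≈ 69.292, y ≈ 55.085 km (keep extra digits for the depth step; rounded: 69.3, 55.1).
Then from the GSC sphere: z² = 69.93² − (x − 84.1)² − (y − 1.1)² with x = 69.292, y = 55.085, so z ≈ 41.911 ≈ 41.9 km.

x ≈ 69.3 km, y ≈ 55.1 km, depth ≈ 41.9 km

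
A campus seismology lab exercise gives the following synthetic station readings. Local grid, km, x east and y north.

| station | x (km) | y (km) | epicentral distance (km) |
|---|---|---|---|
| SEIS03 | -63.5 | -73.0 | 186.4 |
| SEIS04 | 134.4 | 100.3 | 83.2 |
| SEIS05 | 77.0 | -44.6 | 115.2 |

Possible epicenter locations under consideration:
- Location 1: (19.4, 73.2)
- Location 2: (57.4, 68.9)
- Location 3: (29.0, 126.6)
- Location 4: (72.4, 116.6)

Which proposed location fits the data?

Location 2

For each candidate, compare |candidate − station| to the reported distance:
Location 1: residuals SEIS03 18.3, SEIS04 34.9, SEIS05 15.9 → max 34.9 km
Location 2: residuals SEIS03 0.0, SEIS04 0.0, SEIS05 0.0 → max 0.0 km
Location 3: residuals SEIS03 33.6, SEIS04 25.4, SEIS05 62.6 → max 62.6 km
Location 4: residuals SEIS03 46.9, SEIS04 19.1, SEIS05 46.1 → max 46.9 km
Only Location 2 has all residuals ≈ 0.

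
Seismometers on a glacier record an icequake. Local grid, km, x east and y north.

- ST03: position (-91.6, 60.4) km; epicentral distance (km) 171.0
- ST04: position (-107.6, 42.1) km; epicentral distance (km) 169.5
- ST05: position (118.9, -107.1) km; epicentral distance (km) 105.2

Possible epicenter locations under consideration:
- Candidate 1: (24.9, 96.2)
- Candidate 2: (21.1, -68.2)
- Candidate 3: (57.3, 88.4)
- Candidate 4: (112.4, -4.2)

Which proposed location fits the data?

Candidate 2

For each candidate, compare |candidate − station| to the reported distance:
Candidate 1: residuals ST03 49.1, ST04 26.4, ST05 118.8 → max 118.8 km
Candidate 2: residuals ST03 0.0, ST04 0.0, ST05 0.1 → max 0.1 km
Candidate 3: residuals ST03 19.5, ST04 1.8, ST05 99.8 → max 99.8 km
Candidate 4: residuals ST03 43.0, ST04 55.3, ST05 2.1 → max 55.3 km
Only Candidate 2 has all residuals ≈ 0.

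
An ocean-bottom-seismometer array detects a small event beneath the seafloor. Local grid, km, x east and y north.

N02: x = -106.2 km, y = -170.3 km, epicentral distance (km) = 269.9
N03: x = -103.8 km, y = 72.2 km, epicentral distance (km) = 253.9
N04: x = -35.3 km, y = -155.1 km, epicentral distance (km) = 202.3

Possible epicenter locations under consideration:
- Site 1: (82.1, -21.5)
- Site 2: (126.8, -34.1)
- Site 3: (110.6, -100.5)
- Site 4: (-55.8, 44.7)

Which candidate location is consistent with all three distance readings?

For each candidate, compare |candidate − station| to the reported distance:
Site 1: residuals N02 29.9, N03 45.7, N04 24.4 → max 45.7 km
Site 2: residuals N02 0.0, N03 0.0, N04 0.0 → max 0.0 km
Site 3: residuals N02 42.1, N03 21.4, N04 46.5 → max 46.5 km
Site 4: residuals N02 49.1, N03 198.6, N04 1.5 → max 198.6 km
Only Site 2 has all residuals ≈ 0.

Site 2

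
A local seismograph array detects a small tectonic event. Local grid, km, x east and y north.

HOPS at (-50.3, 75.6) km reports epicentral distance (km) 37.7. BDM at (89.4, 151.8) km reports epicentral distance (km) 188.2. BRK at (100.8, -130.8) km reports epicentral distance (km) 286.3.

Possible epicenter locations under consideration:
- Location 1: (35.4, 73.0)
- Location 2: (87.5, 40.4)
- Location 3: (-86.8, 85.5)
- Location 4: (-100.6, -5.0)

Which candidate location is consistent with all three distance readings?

For each candidate, compare |candidate − station| to the reported distance:
Location 1: residuals HOPS 48.0, BDM 92.7, BRK 72.3 → max 92.7 km
Location 2: residuals HOPS 104.5, BDM 76.8, BRK 114.6 → max 114.6 km
Location 3: residuals HOPS 0.1, BDM 0.1, BRK 0.0 → max 0.1 km
Location 4: residuals HOPS 57.3, BDM 58.1, BRK 48.8 → max 58.1 km
Only Location 3 has all residuals ≈ 0.

Location 3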